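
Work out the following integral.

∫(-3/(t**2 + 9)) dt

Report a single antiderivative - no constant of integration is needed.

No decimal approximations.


Answer: -atan(t/3).


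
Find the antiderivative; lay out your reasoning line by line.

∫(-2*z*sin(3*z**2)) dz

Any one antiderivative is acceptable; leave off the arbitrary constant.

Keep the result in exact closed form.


Step 1. Substitute u = z**2, turning ∫(-2*z*sin(3*z**2)) dz into ∫(-sin(3*u)) du: now ∫(-sin(3*u)) du.
Step 2. Evaluate the standard form: now cos(3*u)/3.
Step 3. Substitute back u = z**2: now cos(3*z**2)/3.
Answer: cos(3*z**2)/3.


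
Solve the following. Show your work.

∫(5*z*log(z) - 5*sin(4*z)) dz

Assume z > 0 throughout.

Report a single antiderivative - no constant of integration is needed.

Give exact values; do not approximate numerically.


Step 1. Rewrite: now ∫(5*z*log(z)) dz + ∫(-5*sin(4*z)) dz.
Step 2. Evaluate the standard form: now 5*cos(4*z)/4 + ∫(5*z*log(z)) dz.
Step 3. Integrate ∫(5*z*log(z)) dz by parts with u = log(z), dv = (5*z) dz, so v = 5*z**2/2 [assuming z > 0]: now 5*z**2*log(z)/2 + 5*cos(4*z)/4 + ∫(-5*z/2) dz.
Step 4. Evaluate the standard form: now 5*z**2*log(z)/2 - 5*z**2/4 + 5*cos(4*z)/4.
Answer: 5*z**2*log(z)/2 - 5*z**2/4 + 5*cos(4*z)/4.


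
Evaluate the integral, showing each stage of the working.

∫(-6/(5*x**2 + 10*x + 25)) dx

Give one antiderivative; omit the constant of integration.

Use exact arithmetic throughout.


Step 1. Substitute u = -x - 1, turning ∫(-6/(5*x**2 + 10*x + 25)) dx into ∫(6/(5*(u**2 + 4))) du: now ∫(6/(5*(u**2 + 4))) du.
Step 2. Evaluate the standard form: now 3*atan(u/2)/5.
Step 3. Substitute back u = -x - 1: now -3*atan(x/2 + 1/2)/5.
Answer: -3*atan(x/2 + 1/2)/5.


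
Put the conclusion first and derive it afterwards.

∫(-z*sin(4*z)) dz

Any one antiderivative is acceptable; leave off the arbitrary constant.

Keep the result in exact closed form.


The answer is z*cos(4*z)/4 - sin(4*z)/16.
Step 1. Integrate ∫(-z*sin(4*z)) dz by parts with u = z, dv = (-sin(4*z)) dz, so v = cos(4*z)/4: now z*cos(4*z)/4 + ∫(-cos(4*z)/4) dz.
Step 2. Evaluate the standard form: now z*cos(4*z)/4 - sin(4*z)/16.
Answer: z*cos(4*z)/4 - sin(4*z)/16.


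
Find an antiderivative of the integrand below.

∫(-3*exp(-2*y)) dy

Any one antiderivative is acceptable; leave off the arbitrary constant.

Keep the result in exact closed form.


Answer: 3*exp(-2*y)/2.


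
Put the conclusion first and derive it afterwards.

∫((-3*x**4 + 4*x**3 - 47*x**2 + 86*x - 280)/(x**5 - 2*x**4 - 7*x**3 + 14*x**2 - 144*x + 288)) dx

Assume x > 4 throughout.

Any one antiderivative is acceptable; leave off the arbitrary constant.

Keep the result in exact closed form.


The answer is -3*log(x - 4) + 2*log(x - 2) - 2*log(x + 4) - 2*atan(x/3)/3.
Step 1. Decompose ∫((-3*x**4 + 4*x**3 - 47*x**2 + 86*x - 280)/(x**5 - 2*x**4 - 7*x**3 + 14*x**2 - 144*x + 288)) dx by partial fractions, (-3*x**4 + 4*x**3 - 47*x**2 + 86*x - 280)/(x**5 - 2*x**4 - 7*x**3 + 14*x**2 - 144*x + 288) = -2/(x**2 + 9) - 2/(x + 4) + 2/(x - 2) - 3/(x - 4): now ∫(-3/(x - 4)) dx + ∫(2/(x - 2)) dx + ∫(-2/(x + 4)) dx + ∫(-2/(x**2 + 9)) dx.
Step 2. Evaluate the standard form [assuming x > 4]: now -3*log(x - 4) + ∫(2/(x - 2)) dx + ∫(-2/(x + 4)) dx + ∫(-2/(x**2 + 9)) dx.
Step 3. Evaluate the standard form [assuming x > 2]: now -3*log(x - 4) + 2*log(x - 2) + ∫(-2/(x + 4)) dx + ∫(-2/(x**2 + 9)) dx.
Step 4. Evaluate the standard form [assuming x > -4]: now -3*log(x - 4) + 2*log(x - 2) - 2*log(x + 4) + ∫(-2/(x**2 + 9)) dx.
Step 5. Evaluate the standard form: now -3*log(x - 4) + 2*log(x - 2) - 2*log(x + 4) - 2*atan(x/3)/3.
Answer: -3*log(x - 4) + 2*log(x - 2) - 2*log(x + 4) - 2*atan(x/3)/3.


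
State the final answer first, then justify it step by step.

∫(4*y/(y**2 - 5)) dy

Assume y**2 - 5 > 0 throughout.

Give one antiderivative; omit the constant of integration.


The answer is 2*log(y**2 - 5).
Step 1. Substitute u = y**2 - 5, turning ∫(4*y/(y**2 - 5)) dy into ∫(2/u) du: now ∫(2/u) du.
Step 2. Evaluate the standard form [assuming u > 0]: now 2*log(u).
Step 3. Substitute back u = y**2 - 5: now 2*log(y**2 - 5).
Answer: 2*log(y**2 - 5).


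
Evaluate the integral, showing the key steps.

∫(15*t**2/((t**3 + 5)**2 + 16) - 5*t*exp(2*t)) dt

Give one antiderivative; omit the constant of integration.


Step 1. Rewrite: now ∫(-5*t*exp(2*t)) dt + ∫(15*t**2/((t**3 + 5)**2 + 16)) dt.
Step 2. Integrate ∫(-5*t*exp(2*t)) dt by parts with u = t, dv = (-5*exp(2*t)) dt, so v = -5*exp(2*t)/2: now -5*t*exp(2*t)/2 + ∫(15*t**2/((t**3 + 5)**2 + 16)) dt + ∫(5*exp(2*t)/2) dt.
Step 3. Evaluate the standard form: now -5*t*exp(2*t)/2 + 5*exp(2*t)/4 + ∫(15*t**2/((t**3 + 5)**2 + 16)) dt.
Step 4. Substitute u = t**3 + 5, turning ∫(15*t**2/((t**3 + 5)**2 + 16)) dt into ∫(5/(u**2 + 16)) du: now -5*t*exp(2*t)/2 + 5*exp(2*t)/4 + ∫(5/(u**2 + 16)) du.
Step 5. Evaluate the standard form: now -5*t*exp(2*t)/2 + 5*exp(2*t)/4 + 5*atan(u/4)/4.
Step 6. Substitute back u = t**3 + 5: now -5*t*exp(2*t)/2 + 5*exp(2*t)/4 + 5*atan(t**3/4 + 5/4)/4.
Answer: -5*t*exp(2*t)/2 + 5*exp(2*t)/4 + 5*atan(t**3/4 + 5/4)/4.


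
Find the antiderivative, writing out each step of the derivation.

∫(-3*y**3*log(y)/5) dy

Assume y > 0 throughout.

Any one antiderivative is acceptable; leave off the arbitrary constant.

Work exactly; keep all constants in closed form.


Step 1. Integrate ∫(-3*y**3*log(y)/5) dy by parts with u = log(y), dv = (-3*y**3/5) dy, so v = -3*y**4/20 [assuming y > 0]: now -3*y**4*log(y)/20 + ∫(3*y**3/20) dy.
Step 2. Evaluate the standard form: now -3*y**4*log(y)/20 + 3*y**4/80.
Answer: -3*y**4*log(y)/20 + 3*y**4/80.


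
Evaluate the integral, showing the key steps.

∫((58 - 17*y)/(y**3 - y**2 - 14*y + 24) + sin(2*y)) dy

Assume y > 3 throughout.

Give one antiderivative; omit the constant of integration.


Step 1. Rewrite: now ∫((58 - 17*y)/(y**3 - y**2 - 14*y + 24)) dy + ∫(sin(2*y)) dy.
Step 2. Evaluate the standard form: now -cos(2*y)/2 + ∫((58 - 17*y)/(y**3 - y**2 - 14*y + 24)) dy.
Step 3. Decompose ∫((58 - 17*y)/(y**3 - y**2 - 14*y + 24)) dy by partial fractions, (58 - 17*y)/(y**3 - y**2 - 14*y + 24) = 3/(y + 4) - 4/(y - 2) + 1/(y - 3): now -cos(2*y)/2 + ∫(1/(y - 3)) dy + ∫(-4/(y - 2)) dy + ∫(3/(y + 4)) dy.
Step 4. Evaluate the standard form [assuming y > 3]: now log(y - 3) - cos(2*y)/2 + ∫(-4/(y - 2)) dy + ∫(3/(y + 4)) dy.
Step 5. Evaluate the standard form [assuming y > -4]: now log(y - 3) + 3*log(y + 4) - cos(2*y)/2 + ∫(-4/(y - 2)) dy.
Step 6. Evaluate the standard form [assuming y > 2]: now log(y - 3) - 4*log(y - 2) + 3*log(y + 4) - cos(2*y)/2.
Answer: log(y - 3) - 4*log(y - 2) + 3*log(y + 4) - cos(2*y)/2.


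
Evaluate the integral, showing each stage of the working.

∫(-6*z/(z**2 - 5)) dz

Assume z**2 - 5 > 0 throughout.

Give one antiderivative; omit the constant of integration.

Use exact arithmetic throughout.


Step 1. Substitute u = z**2 - 5, turning ∫(-6*z/(z**2 - 5)) dz into ∫(-3/u) du: now ∫(-3/u) du.
Step 2. Evaluate the standard form [assuming u > 0]: now -3*log(u).
Step 3. Substitute back u = z**2 - 5: now -3*log(z**2 - 5).
Answer: -3*log(z**2 - 5).


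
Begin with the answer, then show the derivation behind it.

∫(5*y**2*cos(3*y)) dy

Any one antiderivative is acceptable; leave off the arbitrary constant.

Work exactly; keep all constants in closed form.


The answer is 5*y**2*sin(3*y)/3 + 10*y*cos(3*y)/9 - 10*sin(3*y)/27.
Step 1. Integrate ∫(5*y**2*cos(3*y)) dy by parts with u = y**2, dv = (5*cos(3*y)) dy, so v = 5*sin(3*y)/3: now 5*y**2*sin(3*y)/3 + ∫(-10*y*sin(3*y)/3) dy.
Step 2. Integrate ∫(-10*y*sin(3*y)/3) dy by parts with u = y, dv = (-10*sin(3*y)/3) dy, so v = 10*cos(3*y)/9: now 5*y**2*sin(3*y)/3 + 10*y*cos(3*y)/9 + ∫(-10*cos(3*y)/9) dy.
Step 3. Evaluate the standard form: now 5*y**2*sin(3*y)/3 + 10*y*cos(3*y)/9 - 10*sin(3*y)/27.
Answer: 5*y**2*sin(3*y)/3 + 10*y*cos(3*y)/9 - 10*sin(3*y)/27.


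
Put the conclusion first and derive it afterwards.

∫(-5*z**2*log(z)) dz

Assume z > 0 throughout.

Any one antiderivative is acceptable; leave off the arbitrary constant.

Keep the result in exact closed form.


The answer is -5*z**3*log(z)/3 + 5*z**3/9.
Step 1. Integrate ∫(-5*z**2*log(z)) dz by parts with u = log(z), dv = (-5*z**2) dz, so v = -5*z**3/3 [assuming z > 0]: now -5*z**3*log(z)/3 + ∫(5*z**2/3) dz.
Step 2. Evaluate the standard form: now -5*z**3*log(z)/3 + 5*z**3/9.
Answer: -5*z**3*log(z)/3 + 5*z**3/9.


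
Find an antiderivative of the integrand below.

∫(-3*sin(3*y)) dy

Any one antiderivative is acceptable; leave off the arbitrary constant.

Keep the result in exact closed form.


Answer: cos(3*y).


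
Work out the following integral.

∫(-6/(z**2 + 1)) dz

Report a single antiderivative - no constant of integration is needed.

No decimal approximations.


Answer: -6*atan(z).


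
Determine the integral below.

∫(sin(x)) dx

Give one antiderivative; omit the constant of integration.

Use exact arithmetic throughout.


Answer: -cos(x).


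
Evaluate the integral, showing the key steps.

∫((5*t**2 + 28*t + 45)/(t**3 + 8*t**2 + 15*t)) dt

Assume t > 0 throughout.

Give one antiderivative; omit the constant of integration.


Step 1. Decompose ∫((5*t**2 + 28*t + 45)/(t**3 + 8*t**2 + 15*t)) dt by partial fractions, (5*t**2 + 28*t + 45)/(t**3 + 8*t**2 + 15*t) = 3/(t + 5) - 1/(t + 3) + 3/t: now ∫(3/t) dt + ∫(-1/(t + 3)) dt + ∫(3/(t + 5)) dt.
Step 2. Evaluate the standard form [assuming t > 0]: now 3*log(t) + ∫(-1/(t + 3)) dt + ∫(3/(t + 5)) dt.
Step 3. Evaluate the standard form [assuming t > -3]: now 3*log(t) - log(t + 3) + ∫(3/(t + 5)) dt.
Step 4. Evaluate the standard form [assuming t > -5]: now 3*log(t) - log(t + 3) + 3*log(t + 5).
Answer: 3*log(t) - log(t + 3) + 3*log(t + 5).


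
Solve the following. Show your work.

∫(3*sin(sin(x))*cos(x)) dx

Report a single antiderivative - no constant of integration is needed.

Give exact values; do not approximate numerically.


Step 1. Substitute u = sin(x), turning ∫(3*sin(sin(x))*cos(x)) dx into ∫(3*sin(u)) du: now ∫(3*sin(u)) du.
Step 2. Evaluate the standard form: now -3*cos(u).
Step 3. Substitute back u = sin(x): now -3*cos(sin(x)).
Answer: -3*cos(sin(x)).


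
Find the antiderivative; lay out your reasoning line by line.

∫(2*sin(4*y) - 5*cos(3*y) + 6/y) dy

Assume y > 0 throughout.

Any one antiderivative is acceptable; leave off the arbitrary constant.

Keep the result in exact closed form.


Step 1. Rewrite: now ∫(6/y) dy + ∫(2*sin(4*y)) dy + ∫(-5*cos(3*y)) dy.
Step 2. Evaluate the standard form: now -5*sin(3*y)/3 + ∫(6/y) dy + ∫(2*sin(4*y)) dy.
Step 3. Evaluate the standard form: now -5*sin(3*y)/3 - cos(4*y)/2 + ∫(6/y) dy.
Step 4. Evaluate the standard form [assuming y > 0]: now 6*log(y) - 5*sin(3*y)/3 - cos(4*y)/2.
Answer: 6*log(y) - 5*sin(3*y)/3 - cos(4*y)/2.


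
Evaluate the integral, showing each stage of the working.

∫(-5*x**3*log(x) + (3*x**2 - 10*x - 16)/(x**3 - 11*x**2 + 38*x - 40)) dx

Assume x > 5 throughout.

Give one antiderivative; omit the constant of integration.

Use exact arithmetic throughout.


Step 1. Rewrite: now ∫(-5*x**3*log(x)) dx + ∫((3*x**2 - 10*x - 16)/(x**3 - 11*x**2 + 38*x - 40)) dx.
Step 2. Integrate ∫(-5*x**3*log(x)) dx by parts with u = log(x), dv = (-5*x**3) dx, so v = -5*x**4/4 [assuming x > 0]: now -5*x**4*log(x)/4 + ∫(5*x**3/4) dx + ∫((3*x**2 - 10*x - 16)/(x**3 - 11*x**2 + 38*x - 40)) dx.
Step 3. Evaluate the standard form: now -5*x**4*log(x)/4 + 5*x**4/16 + ∫((3*x**2 - 10*x - 16)/(x**3 - 11*x**2 + 38*x - 40)) dx.
Step 4. Decompose ∫((3*x**2 - 10*x - 16)/(x**3 - 11*x**2 + 38*x - 40)) dx by partial fractions, (3*x**2 - 10*x - 16)/(x**3 - 11*x**2 + 38*x - 40) = -4/(x - 2) + 4/(x - 4) + 3/(x - 5): now -5*x**4*log(x)/4 + 5*x**4/16 + ∫(3/(x - 5)) dx + ∫(4/(x - 4)) dx + ∫(-4/(x - 2)) dx.
Step 5. Evaluate the standard form [assuming x > 2]: now -5*x**4*log(x)/4 + 5*x**4/16 - 4*log(x - 2) + ∫(3/(x - 5)) dx + ∫(4/(x - 4)) dx.
Step 6. Evaluate the standard form [assuming x > 5]: now -5*x**4*log(x)/4 + 5*x**4/16 + 3*log(x - 5) - 4*log(x - 2) + ∫(4/(x - 4)) dx.
Step 7. Evaluate the standard form [assuming x > 4]: now -5*x**4*log(x)/4 + 5*x**4/16 + 3*log(x - 5) + 4*log(x - 4) - 4*log(x - 2).
Answer: -5*x**4*log(x)/4 + 5*x**4/16 + 3*log(x - 5) + 4*log(x - 4) - 4*log(x - 2).


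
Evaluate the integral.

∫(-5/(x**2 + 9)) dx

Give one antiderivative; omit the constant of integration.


Answer: -5*atan(x/3)/3.


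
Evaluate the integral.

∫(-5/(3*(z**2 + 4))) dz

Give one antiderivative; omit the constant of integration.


Answer: -5*atan(z/2)/6.


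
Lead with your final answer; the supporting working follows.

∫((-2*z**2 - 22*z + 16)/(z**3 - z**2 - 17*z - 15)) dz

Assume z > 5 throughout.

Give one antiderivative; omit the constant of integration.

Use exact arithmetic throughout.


The answer is -3*log(z - 5) - 3*log(z + 1) + 4*log(z + 3).
Step 1. Decompose ∫((-2*z**2 - 22*z + 16)/(z**3 - z**2 - 17*z - 15)) dz by partial fractions, (-2*z**2 - 22*z + 16)/(z**3 - z**2 - 17*z - 15) = 4/(z + 3) - 3/(z + 1) - 3/(z - 5): now ∫(-3/(z - 5)) dz + ∫(-3/(z + 1)) dz + ∫(4/(z + 3)) dz.
Step 2. Evaluate the standard form [assuming z > -3]: now 4*log(z + 3) + ∫(-3/(z - 5)) dz + ∫(-3/(z + 1)) dz.
Step 3. Evaluate the standard form [assuming z > -1]: now -3*log(z + 1) + 4*log(z + 3) + ∫(-3/(z - 5)) dz.
Step 4. Evaluate the standard form [assuming z > 5]: now -3*log(z - 5) - 3*log(z + 1) + 4*log(z + 3).
Answer: -3*log(z - 5) - 3*log(z + 1) + 4*log(z + 3).


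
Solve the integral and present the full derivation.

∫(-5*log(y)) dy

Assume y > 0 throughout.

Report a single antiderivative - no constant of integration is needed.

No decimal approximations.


Step 1. Integrate ∫(-5*log(y)) dy by parts with u = log(y), dv = (-5) dy, so v = -5*y [assuming y > 0]: now -5*y*log(y) + ∫(5) dy.
Step 2. Evaluate the standard form: now -5*y*log(y) + 5*y.
Answer: -5*y*log(y) + 5*y.


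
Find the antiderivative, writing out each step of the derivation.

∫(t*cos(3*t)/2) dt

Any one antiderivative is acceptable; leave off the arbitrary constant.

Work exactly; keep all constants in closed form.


Step 1. Integrate ∫(t*cos(3*t)/2) dt by parts with u = t, dv = (cos(3*t)/2) dt, so v = sin(3*t)/6: now t*sin(3*t)/6 + ∫(-sin(3*t)/6) dt.
Step 2. Evaluate the standard form: now t*sin(3*t)/6 + cos(3*t)/18.
Answer: t*sin(3*t)/6 + cos(3*t)/18.


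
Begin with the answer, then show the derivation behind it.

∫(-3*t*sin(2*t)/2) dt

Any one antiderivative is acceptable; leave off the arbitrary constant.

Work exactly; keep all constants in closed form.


The answer is 3*t*cos(2*t)/4 - 3*sin(2*t)/8.
Step 1. Integrate ∫(-3*t*sin(2*t)/2) dt by parts with u = t, dv = (-3*sin(2*t)/2) dt, so v = 3*cos(2*t)/4: now 3*t*cos(2*t)/4 + ∫(-3*cos(2*t)/4) dt.
Step 2. Evaluate the standard form: now 3*t*cos(2*t)/4 - 3*sin(2*t)/8.
Answer: 3*t*cos(2*t)/4 - 3*sin(2*t)/8.


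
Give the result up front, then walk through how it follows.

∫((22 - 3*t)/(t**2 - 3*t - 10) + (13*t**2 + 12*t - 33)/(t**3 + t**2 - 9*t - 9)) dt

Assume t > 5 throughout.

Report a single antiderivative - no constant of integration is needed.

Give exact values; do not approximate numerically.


The answer is log(t - 5) + 5*log(t - 3) + 4*log(t + 1) - 4*log(t + 2) + 4*log(t + 3).
Step 1. Rewrite: now ∫((22 - 3*t)/(t**2 - 3*t - 10)) dt + ∫((13*t**2 + 12*t - 33)/(t**3 + t**2 - 9*t - 9)) dt.
Step 2. Decompose ∫((13*t**2 + 12*t - 33)/(t**3 + t**2 - 9*t - 9)) dt by partial fractions, (13*t**2 + 12*t - 33)/(t**3 + t**2 - 9*t - 9) = 4/(t + 3) + 4/(t + 1) + 5/(t - 3): now ∫((22 - 3*t)/(t**2 - 3*t - 10)) dt + ∫(5/(t - 3)) dt + ∫(4/(t + 1)) dt + ∫(4/(t + 3)) dt.
Step 3. Evaluate the standard form [assuming t > -1]: now 4*log(t + 1) + ∫((22 - 3*t)/(t**2 - 3*t - 10)) dt + ∫(5/(t - 3)) dt + ∫(4/(t + 3)) dt.
Step 4. Evaluate the standard form [assuming t > -3]: now 4*log(t + 1) + 4*log(t + 3) + ∫((22 - 3*t)/(t**2 - 3*t - 10)) dt + ∫(5/(t - 3)) dt.
Step 5. Evaluate the standard form [assuming t > 3]: now 5*log(t - 3) + 4*log(t + 1) + 4*log(t + 3) + ∫((22 - 3*t)/(t**2 - 3*t - 10)) dt.
Step 6. Decompose ∫((22 - 3*t)/(t**2 - 3*t - 10)) dt by partial fractions, (22 - 3*t)/(t**2 - 3*t - 10) = -4/(t + 2) + 1/(t - 5): now 5*log(t - 3) + 4*log(t + 1) + 4*log(t + 3) + ∫(1/(t - 5)) dt + ∫(-4/(t + 2)) dt.
Step 7. Evaluate the standard form [assuming t > -2]: now 5*log(t - 3) + 4*log(t + 1) - 4*log(t + 2) + 4*log(t + 3) + ∫(1/(t - 5)) dt.
Step 8. Evaluate the standard form [assuming t > 5]: now log(t - 5) + 5*log(t - 3) + 4*log(t + 1) - 4*log(t + 2) + 4*log(t + 3).
Answer: log(t - 5) + 5*log(t - 3) + 4*log(t + 1) - 4*log(t + 2) + 4*log(t + 3).


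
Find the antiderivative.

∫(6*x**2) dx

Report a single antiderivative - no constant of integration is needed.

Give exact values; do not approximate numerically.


Answer: 2*x**3.


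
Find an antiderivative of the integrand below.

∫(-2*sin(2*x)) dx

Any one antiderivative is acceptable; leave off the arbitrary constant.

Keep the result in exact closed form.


Answer: cos(2*x).


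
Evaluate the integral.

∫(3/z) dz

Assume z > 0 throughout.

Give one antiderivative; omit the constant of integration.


Answer: 3*log(z).


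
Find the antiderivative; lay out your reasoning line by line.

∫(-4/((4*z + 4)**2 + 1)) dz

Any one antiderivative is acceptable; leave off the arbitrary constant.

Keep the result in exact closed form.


Step 1. Substitute u = 4*z + 4, turning ∫(-4/((4*z + 4)**2 + 1)) dz into ∫(-1/(u**2 + 1)) du: now ∫(-1/(u**2 + 1)) du.
Step 2. Evaluate the standard form: now -atan(u).
Step 3. Substitute back u = 4*z + 4: now -atan(4*z + 4).
Answer: -atan(4*z + 4).


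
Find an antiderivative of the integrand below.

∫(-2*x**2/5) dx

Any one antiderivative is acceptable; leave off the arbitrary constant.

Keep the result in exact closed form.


Answer: -2*x**3/15.


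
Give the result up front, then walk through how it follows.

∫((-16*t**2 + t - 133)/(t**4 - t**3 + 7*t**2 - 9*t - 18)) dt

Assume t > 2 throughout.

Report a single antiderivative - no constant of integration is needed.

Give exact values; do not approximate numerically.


The answer is -5*log(t - 2) + 5*log(t + 1) - atan(t/3)/3.
Step 1. Decompose ∫((-16*t**2 + t - 133)/(t**4 - t**3 + 7*t**2 - 9*t - 18)) dt by partial fractions, (-16*t**2 + t - 133)/(t**4 - t**3 + 7*t**2 - 9*t - 18) = -1/(t**2 + 9) + 5/(t + 1) - 5/(t - 2): now ∫(-5/(t - 2)) dt + ∫(5/(t + 1)) dt + ∫(-1/(t**2 + 9)) dt.
Step 2. Evaluate the standard form [assuming t > -1]: now 5*log(t + 1) + ∫(-5/(t - 2)) dt + ∫(-1/(t**2 + 9)) dt.
Step 3. Evaluate the standard form [assuming t > 2]: now -5*log(t - 2) + 5*log(t + 1) + ∫(-1/(t**2 + 9)) dt.
Step 4. Evaluate the standard form: now -5*log(t - 2) + 5*log(t + 1) - atan(t/3)/3.
Answer: -5*log(t - 2) + 5*log(t + 1) - atan(t/3)/3.


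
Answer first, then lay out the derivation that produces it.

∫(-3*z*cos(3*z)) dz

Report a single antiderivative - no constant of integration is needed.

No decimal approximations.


The answer is -z*sin(3*z) - cos(3*z)/3.
Step 1. Integrate ∫(-3*z*cos(3*z)) dz by parts with u = z, dv = (-3*cos(3*z)) dz, so v = -sin(3*z): now -z*sin(3*z) + ∫(sin(3*z)) dz.
Step 2. Evaluate the standard form: now -z*sin(3*z) - cos(3*z)/3.
Answer: -z*sin(3*z) - cos(3*z)/3.


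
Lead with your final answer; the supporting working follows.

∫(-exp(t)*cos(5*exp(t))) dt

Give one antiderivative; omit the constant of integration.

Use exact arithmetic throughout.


The answer is -sin(5*exp(t))/5.
Step 1. Substitute u = exp(t), turning ∫(-exp(t)*cos(5*exp(t))) dt into ∫(-cos(5*u)) du: now ∫(-cos(5*u)) du.
Step 2. Evaluate the standard form: now -sin(5*u)/5.
Step 3. Substitute back u = exp(t): now -sin(5*exp(t))/5.
Answer: -sin(5*exp(t))/5.


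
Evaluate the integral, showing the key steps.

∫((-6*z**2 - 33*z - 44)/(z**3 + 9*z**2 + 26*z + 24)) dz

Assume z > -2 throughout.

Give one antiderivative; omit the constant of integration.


Step 1. Decompose ∫((-6*z**2 - 33*z - 44)/(z**3 + 9*z**2 + 26*z + 24)) dz by partial fractions, (-6*z**2 - 33*z - 44)/(z**3 + 9*z**2 + 26*z + 24) = -4/(z + 4) - 1/(z + 3) - 1/(z + 2): now ∫(-1/(z + 2)) dz + ∫(-1/(z + 3)) dz + ∫(-4/(z + 4)) dz.
Step 2. Evaluate the standard form [assuming z > -2]: now -log(z + 2) + ∫(-1/(z + 3)) dz + ∫(-4/(z + 4)) dz.
Step 3. Evaluate the standard form [assuming z > -3]: now -log(z + 2) - log(z + 3) + ∫(-4/(z + 4)) dz.
Step 4. Evaluate the standard form [assuming z > -4]: now -log(z + 2) - log(z + 3) - 4*log(z + 4).
Answer: -log(z + 2) - log(z + 3) - 4*log(z + 4).


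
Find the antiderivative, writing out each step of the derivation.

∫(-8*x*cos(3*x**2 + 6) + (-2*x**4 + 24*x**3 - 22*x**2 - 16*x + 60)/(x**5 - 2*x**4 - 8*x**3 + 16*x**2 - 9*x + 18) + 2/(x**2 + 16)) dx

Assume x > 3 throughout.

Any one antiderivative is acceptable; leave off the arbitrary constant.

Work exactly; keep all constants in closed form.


Step 1. Rewrite: now ∫(-8*x*cos(3*x**2 + 6)) dx + ∫((-2*x**4 + 24*x**3 - 22*x**2 - 16*x + 60)/(x**5 - 2*x**4 - 8*x**3 + 16*x**2 - 9*x + 18)) dx + ∫(2/(x**2 + 16)) dx.
Step 2. Decompose ∫((-2*x**4 + 24*x**3 - 22*x**2 - 16*x + 60)/(x**5 - 2*x**4 - 8*x**3 + 16*x**2 - 9*x + 18)) dx by partial fractions, (-2*x**4 + 24*x**3 - 22*x**2 - 16*x + 60)/(x**5 - 2*x**4 - 8*x**3 + 16*x**2 - 9*x + 18) = 4/(x**2 + 1) - 3/(x + 3) - 4/(x - 2) + 5/(x - 3): now ∫(-8*x*cos(3*x**2 + 6)) dx + ∫(5/(x - 3)) dx + ∫(-4/(x - 2)) dx + ∫(-3/(x + 3)) dx + ∫(4/(x**2 + 1)) dx + ∫(2/(x**2 + 16)) dx.
Step 3. Evaluate the standard form [assuming x > -3]: now -3*log(x + 3) + ∫(-8*x*cos(3*x**2 + 6)) dx + ∫(5/(x - 3)) dx + ∫(-4/(x - 2)) dx + ∫(4/(x**2 + 1)) dx + ∫(2/(x**2 + 16)) dx.
Step 4. Evaluate the standard form [assuming x > 2]: now -4*log(x - 2) - 3*log(x + 3) + ∫(-8*x*cos(3*x**2 + 6)) dx + ∫(5/(x - 3)) dx + ∫(4/(x**2 + 1)) dx + ∫(2/(x**2 + 16)) dx.
Step 5. Evaluate the standard form [assuming x > 3]: now 5*log(x - 3) - 4*log(x - 2) - 3*log(x + 3) + ∫(-8*x*cos(3*x**2 + 6)) dx + ∫(4/(x**2 + 1)) dx + ∫(2/(x**2 + 16)) dx.
Step 6. Evaluate the standard form: now 5*log(x - 3) - 4*log(x - 2) - 3*log(x + 3) + 4*atan(x) + ∫(-8*x*cos(3*x**2 + 6)) dx + ∫(2/(x**2 + 16)) dx.
Step 7. Substitute u = x**2 + 2, turning ∫(-8*x*cos(3*x**2 + 6)) dx into ∫(-4*cos(3*u)) du: now 5*log(x - 3) - 4*log(x - 2) - 3*log(x + 3) + 4*atan(x) + ∫(2/(x**2 + 16)) dx + ∫(-4*cos(3*u)) du.
Step 8. Evaluate the standard form: now 5*log(x - 3) - 4*log(x - 2) - 3*log(x + 3) - 4*sin(3*u)/3 + 4*atan(x) + ∫(2/(x**2 + 16)) dx.
Step 9. Substitute back u = x**2 + 2: now 5*log(x - 3) - 4*log(x - 2) - 3*log(x + 3) - 4*sin(3*x**2 + 6)/3 + 4*atan(x) + ∫(2/(x**2 + 16)) dx.
Step 10. Evaluate the standard form: now 5*log(x - 3) - 4*log(x - 2) - 3*log(x + 3) - 4*sin(3*x**2 + 6)/3 + atan(x/4)/2 + 4*atan(x).
Answer: 5*log(x - 3) - 4*log(x - 2) - 3*log(x + 3) - 4*sin(3*x**2 + 6)/3 + atan(x/4)/2 + 4*atan(x).


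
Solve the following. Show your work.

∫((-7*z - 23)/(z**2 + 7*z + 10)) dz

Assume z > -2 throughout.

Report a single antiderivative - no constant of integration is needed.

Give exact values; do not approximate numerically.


Step 1. Decompose ∫((-7*z - 23)/(z**2 + 7*z + 10)) dz by partial fractions, (-7*z - 23)/(z**2 + 7*z + 10) = -4/(z + 5) - 3/(z + 2): now ∫(-3/(z + 2)) dz + ∫(-4/(z + 5)) dz.
Step 2. Evaluate the standard form [assuming z > -2]: now -3*log(z + 2) + ∫(-4/(z + 5)) dz.
Step 3. Evaluate the standard form [assuming z > -5]: now -3*log(z + 2) - 4*log(z + 5).
Answer: -3*log(z + 2) - 4*log(z + 5).


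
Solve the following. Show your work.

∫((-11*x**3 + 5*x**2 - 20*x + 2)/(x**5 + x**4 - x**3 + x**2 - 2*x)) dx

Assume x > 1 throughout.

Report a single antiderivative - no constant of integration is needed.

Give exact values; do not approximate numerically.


Step 1. Decompose ∫((-11*x**3 + 5*x**2 - 20*x + 2)/(x**5 + x**4 - x**3 + x**2 - 2*x)) dx by partial fractions, (-11*x**3 + 5*x**2 - 20*x + 2)/(x**5 + x**4 - x**3 + x**2 - 2*x) = 3/(x**2 + 1) + 5/(x + 2) - 4/(x - 1) - 1/x: now ∫(-1/x) dx + ∫(-4/(x - 1)) dx + ∫(5/(x + 2)) dx + ∫(3/(x**2 + 1)) dx.
Step 2. Evaluate the standard form [assuming x > 1]: now -4*log(x - 1) + ∫(-1/x) dx + ∫(5/(x + 2)) dx + ∫(3/(x**2 + 1)) dx.
Step 3. Evaluate the standard form [assuming x > 0]: now -log(x) - 4*log(x - 1) + ∫(5/(x + 2)) dx + ∫(3/(x**2 + 1)) dx.
Step 4. Evaluate the standard form [assuming x > -2]: now -log(x) - 4*log(x - 1) + 5*log(x + 2) + ∫(3/(x**2 + 1)) dx.
Step 5. Evaluate the standard form: now -log(x) - 4*log(x - 1) + 5*log(x + 2) + 3*atan(x).
Answer: -log(x) - 4*log(x - 1) + 5*log(x + 2) + 3*atan(x).


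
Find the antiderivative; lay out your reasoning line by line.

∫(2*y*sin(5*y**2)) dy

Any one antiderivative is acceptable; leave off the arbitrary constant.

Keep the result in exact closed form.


Step 1. Substitute u = y**2, turning ∫(2*y*sin(5*y**2)) dy into ∫(sin(5*u)) du: now ∫(sin(5*u)) du.
Step 2. Evaluate the standard form: now -cos(5*u)/5.
Step 3. Substitute back u = y**2: now -cos(5*y**2)/5.
Answer: -cos(5*y**2)/5.


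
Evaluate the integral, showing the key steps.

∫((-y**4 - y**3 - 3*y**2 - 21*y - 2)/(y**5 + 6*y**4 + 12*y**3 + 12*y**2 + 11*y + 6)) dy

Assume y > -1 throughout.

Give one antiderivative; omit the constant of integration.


Step 1. Decompose ∫((-y**4 - y**3 - 3*y**2 - 21*y - 2)/(y**5 + 6*y**4 + 12*y**3 + 12*y**2 + 11*y + 6)) dy by partial fractions, (-y**4 - y**3 - 3*y**2 - 21*y - 2)/(y**5 + 6*y**4 + 12*y**3 + 12*y**2 + 11*y + 6) = -2/(y**2 + 1) - 1/(y + 3) - 4/(y + 2) + 4/(y + 1): now ∫(4/(y + 1)) dy + ∫(-4/(y + 2)) dy + ∫(-1/(y + 3)) dy + ∫(-2/(y**2 + 1)) dy.
Step 2. Evaluate the standard form [assuming y > -1]: now 4*log(y + 1) + ∫(-4/(y + 2)) dy + ∫(-1/(y + 3)) dy + ∫(-2/(y**2 + 1)) dy.
Step 3. Evaluate the standard form [assuming y > -2]: now 4*log(y + 1) - 4*log(y + 2) + ∫(-1/(y + 3)) dy + ∫(-2/(y**2 + 1)) dy.
Step 4. Evaluate the standard form [assuming y > -3]: now 4*log(y + 1) - 4*log(y + 2) - log(y + 3) + ∫(-2/(y**2 + 1)) dy.
Step 5. Evaluate the standard form: now 4*log(y + 1) - 4*log(y + 2) - log(y + 3) - 2*atan(y).
Answer: 4*log(y + 1) - 4*log(y + 2) - log(y + 3) - 2*atan(y).


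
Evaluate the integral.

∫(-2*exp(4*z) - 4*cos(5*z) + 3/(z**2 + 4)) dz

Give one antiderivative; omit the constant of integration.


Answer: -exp(4*z)/2 - 4*sin(5*z)/5 + 3*atan(z/2)/2.


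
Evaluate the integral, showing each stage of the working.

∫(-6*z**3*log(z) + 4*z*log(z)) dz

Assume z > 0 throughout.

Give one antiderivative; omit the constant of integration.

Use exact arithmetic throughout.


Step 1. Rewrite: now ∫(4*z*log(z)) dz + ∫(-6*z**3*log(z)) dz.
Step 2. Integrate ∫(-6*z**3*log(z)) dz by parts with u = log(z), dv = (-6*z**3) dz, so v = -3*z**4/2 [assuming z > 0]: now -3*z**4*log(z)/2 + ∫(3*z**3/2) dz + ∫(4*z*log(z)) dz.
Step 3. Evaluate the standard form: now -3*z**4*log(z)/2 + 3*z**4/8 + ∫(4*z*log(z)) dz.
Step 4. Integrate ∫(4*z*log(z)) dz by parts with u = log(z), dv = (4*z) dz, so v = 2*z**2 [assuming z > 0]: now -3*z**4*log(z)/2 + 3*z**4/8 + 2*z**2*log(z) + ∫(-2*z) dz.
Step 5. Evaluate the standard form: now -3*z**4*log(z)/2 + 3*z**4/8 + 2*z**2*log(z) - z**2.
Answer: -3*z**4*log(z)/2 + 3*z**4/8 + 2*z**2*log(z) - z**2.


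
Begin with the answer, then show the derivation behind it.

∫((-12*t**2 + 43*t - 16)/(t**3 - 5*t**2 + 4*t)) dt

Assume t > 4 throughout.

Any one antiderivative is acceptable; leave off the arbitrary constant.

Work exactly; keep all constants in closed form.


The answer is -4*log(t) - 3*log(t - 4) - 5*log(t - 1).
Step 1. Decompose ∫((-12*t**2 + 43*t - 16)/(t**3 - 5*t**2 + 4*t)) dt by partial fractions, (-12*t**2 + 43*t - 16)/(t**3 - 5*t**2 + 4*t) = -5/(t - 1) - 3/(t - 4) - 4/t: now ∫(-4/t) dt + ∫(-3/(t - 4)) dt + ∫(-5/(t - 1)) dt.
Step 2. Evaluate the standard form [assuming t > 1]: now -5*log(t - 1) + ∫(-4/t) dt + ∫(-3/(t - 4)) dt.
Step 3. Evaluate the standard form [assuming t > 4]: now -3*log(t - 4) - 5*log(t - 1) + ∫(-4/t) dt.
Step 4. Evaluate the standard form [assuming t > 0]: now -4*log(t) - 3*log(t - 4) - 5*log(t - 1).
Answer: -4*log(t) - 3*log(t - 4) - 5*log(t - 1).


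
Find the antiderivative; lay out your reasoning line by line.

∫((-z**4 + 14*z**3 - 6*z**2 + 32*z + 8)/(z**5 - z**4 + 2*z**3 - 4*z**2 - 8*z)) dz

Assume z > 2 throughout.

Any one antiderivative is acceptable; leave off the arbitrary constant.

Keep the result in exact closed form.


Step 1. Decompose ∫((-z**4 + 14*z**3 - 6*z**2 + 32*z + 8)/(z**5 - z**4 + 2*z**3 - 4*z**2 - 8*z)) dz by partial fractions, (-z**4 + 14*z**3 - 6*z**2 + 32*z + 8)/(z**5 - z**4 + 2*z**3 - 4*z**2 - 8*z) = 4/(z**2 + 4) - 3/(z + 1) + 3/(z - 2) - 1/z: now ∫(-1/z) dz + ∫(3/(z - 2)) dz + ∫(-3/(z + 1)) dz + ∫(4/(z**2 + 4)) dz.
Step 2. Evaluate the standard form [assuming z > 2]: now 3*log(z - 2) + ∫(-1/z) dz + ∫(-3/(z + 1)) dz + ∫(4/(z**2 + 4)) dz.
Step 3. Evaluate the standard form [assuming z > 0]: now -log(z) + 3*log(z - 2) + ∫(-3/(z + 1)) dz + ∫(4/(z**2 + 4)) dz.
Step 4. Evaluate the standard form [assuming z > -1]: now -log(z) + 3*log(z - 2) - 3*log(z + 1) + ∫(4/(z**2 + 4)) dz.
Step 5. Evaluate the standard form: now -log(z) + 3*log(z - 2) - 3*log(z + 1) + 2*atan(z/2).
Answer: -log(z) + 3*log(z - 2) - 3*log(z + 1) + 2*atan(z/2).


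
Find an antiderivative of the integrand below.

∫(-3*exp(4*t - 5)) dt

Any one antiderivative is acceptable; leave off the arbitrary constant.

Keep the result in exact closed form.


Answer: -3*exp(4*t - 5)/4.


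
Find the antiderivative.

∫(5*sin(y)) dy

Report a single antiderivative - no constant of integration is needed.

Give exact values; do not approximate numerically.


Answer: -5*cos(y).


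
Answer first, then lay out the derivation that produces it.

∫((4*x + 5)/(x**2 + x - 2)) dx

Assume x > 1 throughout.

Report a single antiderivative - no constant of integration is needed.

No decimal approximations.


The answer is 3*log(x - 1) + log(x + 2).
Step 1. Decompose ∫((4*x + 5)/(x**2 + x - 2)) dx by partial fractions, (4*x + 5)/(x**2 + x - 2) = 1/(x + 2) + 3/(x - 1): now ∫(3/(x - 1)) dx + ∫(1/(x + 2)) dx.
Step 2. Evaluate the standard form [assuming x > 1]: now 3*log(x - 1) + ∫(1/(x + 2)) dx.
Step 3. Evaluate the standard form [assuming x > -2]: now 3*log(x - 1) + log(x + 2).
Answer: 3*log(x - 1) + log(x + 2).


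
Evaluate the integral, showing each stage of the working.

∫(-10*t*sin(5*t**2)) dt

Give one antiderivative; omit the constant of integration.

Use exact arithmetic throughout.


Step 1. Substitute u = t**2, turning ∫(-10*t*sin(5*t**2)) dt into ∫(-5*sin(5*u)) du: now ∫(-5*sin(5*u)) du.
Step 2. Evaluate the standard form: now cos(5*u).
Step 3. Substitute back u = t**2: now cos(5*t**2).
Answer: cos(5*t**2).


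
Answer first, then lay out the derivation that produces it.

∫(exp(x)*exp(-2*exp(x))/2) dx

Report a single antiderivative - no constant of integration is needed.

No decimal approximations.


The answer is -exp(-2*exp(x))/4.
Step 1. Substitute u = exp(x), turning ∫(exp(x)*exp(-2*exp(x))/2) dx into ∫(exp(-2*u)/2) du: now ∫(exp(-2*u)/2) du.
Step 2. Evaluate the standard form: now -exp(-2*u)/4.
Step 3. Substitute back u = exp(x): now -exp(-2*exp(x))/4.
Answer: -exp(-2*exp(x))/4.


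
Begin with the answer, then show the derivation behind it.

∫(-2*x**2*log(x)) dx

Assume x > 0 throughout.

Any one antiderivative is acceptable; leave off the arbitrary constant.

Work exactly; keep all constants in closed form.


The answer is -2*x**3*log(x)/3 + 2*x**3/9.
Step 1. Integrate ∫(-2*x**2*log(x)) dx by parts with u = log(x), dv = (-2*x**2) dx, so v = -2*x**3/3 [assuming x > 0]: now -2*x**3*log(x)/3 + ∫(2*x**2/3) dx.
Step 2. Evaluate the standard form: now -2*x**3*log(x)/3 + 2*x**3/9.
Answer: -2*x**3*log(x)/3 + 2*x**3/9.


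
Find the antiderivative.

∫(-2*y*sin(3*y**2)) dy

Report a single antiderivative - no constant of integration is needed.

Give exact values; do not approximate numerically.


Answer: cos(3*y**2)/3.


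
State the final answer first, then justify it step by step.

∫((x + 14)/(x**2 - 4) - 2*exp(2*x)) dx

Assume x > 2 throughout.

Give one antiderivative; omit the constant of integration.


The answer is -exp(2*x) + 4*log(x - 2) - 3*log(x + 2).
Step 1. Rewrite: now ∫((x + 14)/(x**2 - 4)) dx + ∫(-2*exp(2*x)) dx.
Step 2. Evaluate the standard form: now -exp(2*x) + ∫((x + 14)/(x**2 - 4)) dx.
Step 3. Decompose ∫((x + 14)/(x**2 - 4)) dx by partial fractions, (x + 14)/(x**2 - 4) = -3/(x + 2) + 4/(x - 2): now -exp(2*x) + ∫(4/(x - 2)) dx + ∫(-3/(x + 2)) dx.
Step 4. Evaluate the standard form [assuming x > 2]: now -exp(2*x) + 4*log(x - 2) + ∫(-3/(x + 2)) dx.
Step 5. Evaluate the standard form [assuming x > -2]: now -exp(2*x) + 4*log(x - 2) - 3*log(x + 2).
Answer: -exp(2*x) + 4*log(x - 2) - 3*log(x + 2).


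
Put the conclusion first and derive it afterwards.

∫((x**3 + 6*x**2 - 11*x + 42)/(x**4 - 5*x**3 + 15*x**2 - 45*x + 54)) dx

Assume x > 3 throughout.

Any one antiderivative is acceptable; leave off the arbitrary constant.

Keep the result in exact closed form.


The answer is 5*log(x - 3) - 4*log(x - 2) + 4*atan(x/3)/3.
Step 1. Decompose ∫((x**3 + 6*x**2 - 11*x + 42)/(x**4 - 5*x**3 + 15*x**2 - 45*x + 54)) dx by partial fractions, (x**3 + 6*x**2 - 11*x + 42)/(x**4 - 5*x**3 + 15*x**2 - 45*x + 54) = 4/(x**2 + 9) - 4/(x - 2) + 5/(x - 3): now ∫(5/(x - 3)) dx + ∫(-4/(x - 2)) dx + ∫(4/(x**2 + 9)) dx.
Step 2. Evaluate the standard form [assuming x > 2]: now -4*log(x - 2) + ∫(5/(x - 3)) dx + ∫(4/(x**2 + 9)) dx.
Step 3. Evaluate the standard form [assuming x > 3]: now 5*log(x - 3) - 4*log(x - 2) + ∫(4/(x**2 + 9)) dx.
Step 4. Evaluate the standard form: now 5*log(x - 3) - 4*log(x - 2) + 4*atan(x/3)/3.
Answer: 5*log(x - 3) - 4*log(x - 2) + 4*atan(x/3)/3.


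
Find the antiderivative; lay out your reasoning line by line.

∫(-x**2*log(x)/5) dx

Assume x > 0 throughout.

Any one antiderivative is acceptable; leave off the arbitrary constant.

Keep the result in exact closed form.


Step 1. Integrate ∫(-x**2*log(x)/5) dx by parts with u = log(x), dv = (-x**2/5) dx, so v = -x**3/15 [assuming x > 0]: now -x**3*log(x)/15 + ∫(x**2/15) dx.
Step 2. Evaluate the standard form: now -x**3*log(x)/15 + x**3/45.
Answer: -x**3*log(x)/15 + x**3/45.


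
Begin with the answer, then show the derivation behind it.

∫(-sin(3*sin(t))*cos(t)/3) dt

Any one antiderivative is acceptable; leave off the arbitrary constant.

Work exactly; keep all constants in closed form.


The answer is cos(3*sin(t))/9.
Step 1. Substitute u = sin(t), turning ∫(-sin(3*sin(t))*cos(t)/3) dt into ∫(-sin(3*u)/3) du: now ∫(-sin(3*u)/3) du.
Step 2. Evaluate the standard form: now cos(3*u)/9.
Step 3. Substitute back u = sin(t): now cos(3*sin(t))/9.
Answer: cos(3*sin(t))/9.


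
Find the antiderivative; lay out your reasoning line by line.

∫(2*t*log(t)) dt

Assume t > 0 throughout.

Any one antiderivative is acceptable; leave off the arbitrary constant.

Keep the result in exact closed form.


Step 1. Integrate ∫(2*t*log(t)) dt by parts with u = log(t), dv = (2*t) dt, so v = t**2 [assuming t > 0]: now t**2*log(t) + ∫(-t) dt.
Step 2. Evaluate the standard form: now t**2*log(t) - t**2/2.
Answer: t**2*log(t) - t**2/2.


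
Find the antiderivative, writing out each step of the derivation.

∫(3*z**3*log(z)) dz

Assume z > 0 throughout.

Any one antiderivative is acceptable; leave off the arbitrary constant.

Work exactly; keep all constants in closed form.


Step 1. Integrate ∫(3*z**3*log(z)) dz by parts with u = log(z), dv = (3*z**3) dz, so v = 3*z**4/4 [assuming z > 0]: now 3*z**4*log(z)/4 + ∫(-3*z**3/4) dz.
Step 2. Evaluate the standard form: now 3*z**4*log(z)/4 - 3*z**4/16.
Answer: 3*z**4*log(z)/4 - 3*z**4/16.


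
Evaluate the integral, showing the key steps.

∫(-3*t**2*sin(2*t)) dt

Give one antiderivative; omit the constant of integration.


Step 1. Integrate ∫(-3*t**2*sin(2*t)) dt by parts with u = t**2, dv = (-3*sin(2*t)) dt, so v = 3*cos(2*t)/2: now 3*t**2*cos(2*t)/2 + ∫(-3*t*cos(2*t)) dt.
Step 2. Integrate ∫(-3*t*cos(2*t)) dt by parts with u = t, dv = (-3*cos(2*t)) dt, so v = -3*sin(2*t)/2: now 3*t**2*cos(2*t)/2 - 3*t*sin(2*t)/2 + ∫(3*sin(2*t)/2) dt.
Step 3. Evaluate the standard form: now 3*t**2*cos(2*t)/2 - 3*t*sin(2*t)/2 - 3*cos(2*t)/4.
Answer: 3*t**2*cos(2*t)/2 - 3*t*sin(2*t)/2 - 3*cos(2*t)/4.


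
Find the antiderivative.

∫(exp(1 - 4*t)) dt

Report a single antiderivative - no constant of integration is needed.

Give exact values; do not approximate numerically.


Answer: -exp(1 - 4*t)/4.


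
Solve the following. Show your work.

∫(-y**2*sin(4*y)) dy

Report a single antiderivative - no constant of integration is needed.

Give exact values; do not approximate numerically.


Step 1. Integrate ∫(-y**2*sin(4*y)) dy by parts with u = y**2, dv = (-sin(4*y)) dy, so v = cos(4*y)/4: now y**2*cos(4*y)/4 + ∫(-y*cos(4*y)/2) dy.
Step 2. Integrate ∫(-y*cos(4*y)/2) dy by parts with u = y, dv = (-cos(4*y)/2) dy, so v = -sin(4*y)/8: now y**2*cos(4*y)/4 - y*sin(4*y)/8 + ∫(sin(4*y)/8) dy.
Step 3. Evaluate the standard form: now y**2*cos(4*y)/4 - y*sin(4*y)/8 - cos(4*y)/32.
Answer: y**2*cos(4*y)/4 - y*sin(4*y)/8 - cos(4*y)/32.


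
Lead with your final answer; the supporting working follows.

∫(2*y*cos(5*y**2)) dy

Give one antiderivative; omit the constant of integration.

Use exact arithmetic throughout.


The answer is sin(5*y**2)/5.
Step 1. Substitute u = y**2, turning ∫(2*y*cos(5*y**2)) dy into ∫(cos(5*u)) du: now ∫(cos(5*u)) du.
Step 2. Evaluate the standard form: now sin(5*u)/5.
Step 3. Substitute back u = y**2: now sin(5*y**2)/5.
Answer: sin(5*y**2)/5.


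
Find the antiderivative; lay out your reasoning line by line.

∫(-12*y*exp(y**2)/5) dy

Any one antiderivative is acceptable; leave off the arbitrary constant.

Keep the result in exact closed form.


Step 1. Substitute u = y**2, turning ∫(-12*y*exp(y**2)/5) dy into ∫(-6*exp(u)/5) du: now ∫(-6*exp(u)/5) du.
Step 2. Evaluate the standard form: now -6*exp(u)/5.
Step 3. Substitute back u = y**2: now -6*exp(y**2)/5.
Answer: -6*exp(y**2)/5.


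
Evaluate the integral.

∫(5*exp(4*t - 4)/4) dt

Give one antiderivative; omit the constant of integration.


Answer: 5*exp(4*t - 4)/16.


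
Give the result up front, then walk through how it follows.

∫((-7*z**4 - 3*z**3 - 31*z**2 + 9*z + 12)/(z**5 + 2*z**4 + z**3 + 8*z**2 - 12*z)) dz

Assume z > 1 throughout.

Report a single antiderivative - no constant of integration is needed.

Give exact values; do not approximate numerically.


The answer is -log(z) - log(z - 1) - 5*log(z + 3) - 3*atan(z/2)/2.
Step 1. Decompose ∫((-7*z**4 - 3*z**3 - 31*z**2 + 9*z + 12)/(z**5 + 2*z**4 + z**3 + 8*z**2 - 12*z)) dz by partial fractions, (-7*z**4 - 3*z**3 - 31*z**2 + 9*z + 12)/(z**5 + 2*z**4 + z**3 + 8*z**2 - 12*z) = -3/(z**2 + 4) - 5/(z + 3) - 1/(z - 1) - 1/z: now ∫(-1/z) dz + ∫(-1/(z - 1)) dz + ∫(-5/(z + 3)) dz + ∫(-3/(z**2 + 4)) dz.
Step 2. Evaluate the standard form [assuming z > 1]: now -log(z - 1) + ∫(-1/z) dz + ∫(-5/(z + 3)) dz + ∫(-3/(z**2 + 4)) dz.
Step 3. Evaluate the standard form [assuming z > 0]: now -log(z) - log(z - 1) + ∫(-5/(z + 3)) dz + ∫(-3/(z**2 + 4)) dz.
Step 4. Evaluate the standard form [assuming z > -3]: now -log(z) - log(z - 1) - 5*log(z + 3) + ∫(-3/(z**2 + 4)) dz.
Step 5. Evaluate the standard form: now -log(z) - log(z - 1) - 5*log(z + 3) - 3*atan(z/2)/2.
Answer: -log(z) - log(z - 1) - 5*log(z + 3) - 3*atan(z/2)/2.


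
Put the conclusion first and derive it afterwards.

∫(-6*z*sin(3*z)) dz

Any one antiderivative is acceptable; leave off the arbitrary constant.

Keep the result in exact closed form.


The answer is 2*z*cos(3*z) - 2*sin(3*z)/3.
Step 1. Integrate ∫(-6*z*sin(3*z)) dz by parts with u = z, dv = (-6*sin(3*z)) dz, so v = 2*cos(3*z): now 2*z*cos(3*z) + ∫(-2*cos(3*z)) dz.
Step 2. Evaluate the standard form: now 2*z*cos(3*z) - 2*sin(3*z)/3.
Answer: 2*z*cos(3*z) - 2*sin(3*z)/3.
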